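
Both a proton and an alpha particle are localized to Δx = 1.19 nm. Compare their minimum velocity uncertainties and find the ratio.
The proton has the larger minimum velocity uncertainty, by a ratio of 4.0.

For both particles, Δp_min = ℏ/(2Δx) = 4.431e-26 kg·m/s (same for both).

The velocity uncertainty is Δv = Δp/m:
- proton: Δv = 4.431e-26 / 1.673e-27 = 2.649e+01 m/s = 26.491 m/s
- alpha particle: Δv = 4.431e-26 / 6.645e-27 = 6.668e+00 m/s = 6.668 m/s

Ratio: 2.649e+01 / 6.668e+00 = 4.0

The lighter particle has larger velocity uncertainty because Δv ∝ 1/m.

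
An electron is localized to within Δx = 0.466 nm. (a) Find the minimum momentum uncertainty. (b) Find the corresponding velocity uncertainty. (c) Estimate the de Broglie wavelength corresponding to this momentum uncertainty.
(a) Δp_min = 1.132 × 10^-25 kg·m/s
(b) Δv_min = 124.214 km/s
(c) λ_dB = 5.856 nm

Step-by-step:

(a) From the uncertainty principle:
Δp_min = ℏ/(2Δx) = (1.055e-34 J·s)/(2 × 4.660e-10 m) = 1.132e-25 kg·m/s

(b) The velocity uncertainty:
Δv = Δp/m = (1.132e-25 kg·m/s)/(9.109e-31 kg) = 1.242e+05 m/s = 124.214 km/s

(c) The de Broglie wavelength for this momentum:
λ = h/p = (6.626e-34 J·s)/(1.132e-25 kg·m/s) = 5.856e-09 m = 5.856 nm

Note: The de Broglie wavelength is comparable to the localization size, as expected from wave-particle duality.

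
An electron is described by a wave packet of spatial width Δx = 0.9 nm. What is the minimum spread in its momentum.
5.859 × 10^-26 kg·m/s

For a wave packet, the spatial width Δx and momentum spread Δp are related by the uncertainty principle:
ΔxΔp ≥ ℏ/2

The minimum momentum spread is:
Δp_min = ℏ/(2Δx)
Δp_min = (1.055e-34 J·s) / (2 × 9.000e-10 m)
Δp_min = 5.859e-26 kg·m/s

A wave packet cannot have both a well-defined position and well-defined momentum.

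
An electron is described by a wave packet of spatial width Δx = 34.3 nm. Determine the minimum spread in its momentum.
1.537 × 10^-27 kg·m/s

For a wave packet, the spatial width Δx and momentum spread Δp are related by the uncertainty principle:
ΔxΔp ≥ ℏ/2

The minimum momentum spread is:
Δp_min = ℏ/(2Δx)
Δp_min = (1.055e-34 J·s) / (2 × 3.430e-08 m)
Δp_min = 1.537e-27 kg·m/s

A wave packet cannot have both a well-defined position and well-defined momentum.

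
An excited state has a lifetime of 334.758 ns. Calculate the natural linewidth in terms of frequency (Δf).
237.716 kHz

Using the energy-time uncertainty principle and E = hf:
ΔEΔt ≥ ℏ/2
hΔf·Δt ≥ ℏ/2

The minimum frequency uncertainty is:
Δf = ℏ/(2hτ) = 1/(4πτ)
Δf = 1/(4π × 3.348e-07 s)
Δf = 2.377e+05 Hz = 237.716 kHz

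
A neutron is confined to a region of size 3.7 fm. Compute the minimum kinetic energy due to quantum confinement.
378.401 keV

Using the uncertainty principle:

1. Position uncertainty: Δx ≈ 3.700e-15 m
2. Minimum momentum uncertainty: Δp = ℏ/(2Δx) = 1.425e-20 kg·m/s
3. Minimum kinetic energy:
   KE = (Δp)²/(2m) = (1.425e-20)²/(2 × 1.675e-27 kg)
   KE = 6.063e-14 J = 378.401 keV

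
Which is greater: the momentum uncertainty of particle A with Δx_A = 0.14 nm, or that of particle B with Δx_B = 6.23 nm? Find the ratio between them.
Particle A has the larger minimum momentum uncertainty, by a factor of 44.50.

For each particle, the minimum momentum uncertainty is Δp_min = ℏ/(2Δx):

Particle A: Δp_A = ℏ/(2×1.400e-10 m) = 3.766e-25 kg·m/s
Particle B: Δp_B = ℏ/(2×6.230e-09 m) = 8.464e-27 kg·m/s

Ratio: Δp_A/Δp_B = 44.50

Since Δp_min ∝ 1/Δx, the particle with smaller position uncertainty (A) has larger momentum uncertainty.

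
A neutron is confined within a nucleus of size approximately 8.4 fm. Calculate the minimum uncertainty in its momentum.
6.277 × 10^-21 kg·m/s

Using the Heisenberg uncertainty principle:
ΔxΔp ≥ ℏ/2

With Δx ≈ L = 8.400e-15 m (the confinement size):
Δp_min = ℏ/(2Δx)
Δp_min = (1.055e-34 J·s) / (2 × 8.400e-15 m)
Δp_min = 6.277e-21 kg·m/s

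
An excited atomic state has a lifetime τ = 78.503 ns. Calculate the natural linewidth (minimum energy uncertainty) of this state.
4.192 neV

Using the energy-time uncertainty principle:
ΔEΔt ≥ ℏ/2

The lifetime τ represents the time uncertainty Δt.
The natural linewidth (minimum energy uncertainty) is:

ΔE = ℏ/(2τ)
ΔE = (1.055e-34 J·s) / (2 × 7.850e-08 s)
ΔE = 6.717e-28 J = 4.192 neV

This natural linewidth limits the precision of spectroscopic measurements.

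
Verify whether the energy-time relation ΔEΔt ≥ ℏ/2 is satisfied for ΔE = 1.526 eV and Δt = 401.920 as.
Yes, it satisfies the uncertainty relation.

Calculate the product ΔEΔt:
ΔE = 1.526 eV = 2.445e-19 J
ΔEΔt = (2.445e-19 J) × (4.019e-16 s)
ΔEΔt = 9.827e-35 J·s

Compare to the minimum allowed value ℏ/2:
ℏ/2 = 5.273e-35 J·s

Since ΔEΔt = 9.827e-35 J·s ≥ 5.273e-35 J·s = ℏ/2,
this satisfies the uncertainty relation.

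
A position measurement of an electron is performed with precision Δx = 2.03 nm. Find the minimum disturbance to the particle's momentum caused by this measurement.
2.597 × 10^-26 kg·m/s

The uncertainty principle implies that measuring position disturbs momentum:
ΔxΔp ≥ ℏ/2

When we measure position with precision Δx, we necessarily introduce a momentum uncertainty:
Δp ≥ ℏ/(2Δx)
Δp_min = (1.055e-34 J·s) / (2 × 2.030e-09 m)
Δp_min = 2.597e-26 kg·m/s

The more precisely we measure position, the greater the momentum disturbance.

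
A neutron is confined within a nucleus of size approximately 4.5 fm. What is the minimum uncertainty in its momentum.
1.172 × 10^-20 kg·m/s

Using the Heisenberg uncertainty principle:
ΔxΔp ≥ ℏ/2

With Δx ≈ L = 4.500e-15 m (the confinement size):
Δp_min = ℏ/(2Δx)
Δp_min = (1.055e-34 J·s) / (2 × 4.500e-15 m)
Δp_min = 1.172e-20 kg·m/s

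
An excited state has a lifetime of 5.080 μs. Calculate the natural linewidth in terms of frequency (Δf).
15.665 kHz

Using the energy-time uncertainty principle and E = hf:
ΔEΔt ≥ ℏ/2
hΔf·Δt ≥ ℏ/2

The minimum frequency uncertainty is:
Δf = ℏ/(2hτ) = 1/(4πτ)
Δf = 1/(4π × 5.080e-06 s)
Δf = 1.566e+04 Hz = 15.665 kHz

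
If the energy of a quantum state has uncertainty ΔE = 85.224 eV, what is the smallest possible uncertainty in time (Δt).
3.862 as

Using the energy-time uncertainty principle:
ΔEΔt ≥ ℏ/2

The minimum uncertainty in time is:
Δt_min = ℏ/(2ΔE)
Δt_min = (1.055e-34 J·s) / (2 × 1.365e-17 J)
Δt_min = 3.862e-18 s = 3.862 as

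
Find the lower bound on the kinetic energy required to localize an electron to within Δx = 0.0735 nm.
1.763 eV

Localizing a particle requires giving it sufficient momentum uncertainty:

1. From uncertainty principle: Δp ≥ ℏ/(2Δx)
   Δp_min = (1.055e-34 J·s) / (2 × 7.350e-11 m)
   Δp_min = 7.174e-25 kg·m/s

2. This momentum uncertainty corresponds to kinetic energy:
   KE ≈ (Δp)²/(2m) = (7.174e-25)²/(2 × 9.109e-31 kg)
   KE = 2.825e-19 J = 1.763 eV

Tighter localization requires more energy.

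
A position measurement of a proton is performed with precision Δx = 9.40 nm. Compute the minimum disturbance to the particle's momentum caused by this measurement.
5.609 × 10^-27 kg·m/s

The uncertainty principle implies that measuring position disturbs momentum:
ΔxΔp ≥ ℏ/2

When we measure position with precision Δx, we necessarily introduce a momentum uncertainty:
Δp ≥ ℏ/(2Δx)
Δp_min = (1.055e-34 J·s) / (2 × 9.400e-09 m)
Δp_min = 5.609e-27 kg·m/s

The more precisely we measure position, the greater the momentum disturbance.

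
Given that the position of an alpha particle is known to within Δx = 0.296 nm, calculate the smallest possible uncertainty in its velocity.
26.809 m/s

Using the Heisenberg uncertainty principle and Δp = mΔv:
ΔxΔp ≥ ℏ/2
Δx(mΔv) ≥ ℏ/2

The minimum uncertainty in velocity is:
Δv_min = ℏ/(2mΔx)
Δv_min = (1.055e-34 J·s) / (2 × 6.645e-27 kg × 2.960e-10 m)
Δv_min = 2.681e+01 m/s = 26.809 m/s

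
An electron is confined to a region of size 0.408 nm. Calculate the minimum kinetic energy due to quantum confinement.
57.219 meV

Using the uncertainty principle:

1. Position uncertainty: Δx ≈ 4.080e-10 m
2. Minimum momentum uncertainty: Δp = ℏ/(2Δx) = 1.292e-25 kg·m/s
3. Minimum kinetic energy:
   KE = (Δp)²/(2m) = (1.292e-25)²/(2 × 9.109e-31 kg)
   KE = 9.168e-21 J = 57.219 meV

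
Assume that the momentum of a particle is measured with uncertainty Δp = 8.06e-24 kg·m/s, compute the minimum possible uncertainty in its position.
6.542 pm

Using the Heisenberg uncertainty principle:
ΔxΔp ≥ ℏ/2

The minimum uncertainty in position is:
Δx_min = ℏ/(2Δp)
Δx_min = (1.055e-34 J·s) / (2 × 8.060e-24 kg·m/s)
Δx_min = 6.542e-12 m = 6.542 pm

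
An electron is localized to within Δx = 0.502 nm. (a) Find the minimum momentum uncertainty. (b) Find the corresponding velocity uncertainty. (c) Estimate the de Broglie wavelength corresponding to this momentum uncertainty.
(a) Δp_min = 1.050 × 10^-25 kg·m/s
(b) Δv_min = 115.306 km/s
(c) λ_dB = 6.308 nm

Step-by-step:

(a) From the uncertainty principle:
Δp_min = ℏ/(2Δx) = (1.055e-34 J·s)/(2 × 5.020e-10 m) = 1.050e-25 kg·m/s

(b) The velocity uncertainty:
Δv = Δp/m = (1.050e-25 kg·m/s)/(9.109e-31 kg) = 1.153e+05 m/s = 115.306 km/s

(c) The de Broglie wavelength for this momentum:
λ = h/p = (6.626e-34 J·s)/(1.050e-25 kg·m/s) = 6.308e-09 m = 6.308 nm

Note: The de Broglie wavelength is comparable to the localization size, as expected from wave-particle duality.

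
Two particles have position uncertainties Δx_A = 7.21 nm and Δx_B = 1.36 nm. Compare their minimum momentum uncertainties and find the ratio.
Particle B has the larger minimum momentum uncertainty, by a factor of 5.30.

For each particle, the minimum momentum uncertainty is Δp_min = ℏ/(2Δx):

Particle A: Δp_A = ℏ/(2×7.210e-09 m) = 7.313e-27 kg·m/s
Particle B: Δp_B = ℏ/(2×1.360e-09 m) = 3.877e-26 kg·m/s

Ratio: Δp_B/Δp_A = 5.30

Since Δp_min ∝ 1/Δx, the particle with smaller position uncertainty (B) has larger momentum uncertainty.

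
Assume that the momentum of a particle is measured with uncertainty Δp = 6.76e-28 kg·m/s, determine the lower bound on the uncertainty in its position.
78.001 nm

Using the Heisenberg uncertainty principle:
ΔxΔp ≥ ℏ/2

The minimum uncertainty in position is:
Δx_min = ℏ/(2Δp)
Δx_min = (1.055e-34 J·s) / (2 × 6.760e-28 kg·m/s)
Δx_min = 7.800e-08 m = 78.001 nm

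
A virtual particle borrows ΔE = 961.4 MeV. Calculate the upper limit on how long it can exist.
3.423 × 10^-25 s

Using the energy-time uncertainty principle:
ΔEΔt ≥ ℏ/2

For a virtual particle borrowing energy ΔE, the maximum lifetime is:
Δt_max = ℏ/(2ΔE)

Converting energy:
ΔE = 961.4 MeV = 1.540e-10 J

Δt_max = (1.055e-34 J·s) / (2 × 1.540e-10 J)
Δt_max = 3.423e-25 s = 3.423 × 10^-25 s

Virtual particles with higher borrowed energy exist for shorter times.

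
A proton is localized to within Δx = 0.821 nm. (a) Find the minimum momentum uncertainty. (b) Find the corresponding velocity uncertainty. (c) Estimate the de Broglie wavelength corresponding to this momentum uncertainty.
(a) Δp_min = 6.422 × 10^-26 kg·m/s
(b) Δv_min = 38.398 m/s
(c) λ_dB = 10.317 nm

Step-by-step:

(a) From the uncertainty principle:
Δp_min = ℏ/(2Δx) = (1.055e-34 J·s)/(2 × 8.210e-10 m) = 6.422e-26 kg·m/s

(b) The velocity uncertainty:
Δv = Δp/m = (6.422e-26 kg·m/s)/(1.673e-27 kg) = 3.840e+01 m/s = 38.398 m/s

(c) The de Broglie wavelength for this momentum:
λ = h/p = (6.626e-34 J·s)/(6.422e-26 kg·m/s) = 1.032e-08 m = 10.317 nm

Note: The de Broglie wavelength is comparable to the localization size, as expected from wave-particle duality.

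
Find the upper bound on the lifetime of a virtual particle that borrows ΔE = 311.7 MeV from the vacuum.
1.056 ys

Using the energy-time uncertainty principle:
ΔEΔt ≥ ℏ/2

For a virtual particle borrowing energy ΔE, the maximum lifetime is:
Δt_max = ℏ/(2ΔE)

Converting energy:
ΔE = 311.7 MeV = 4.994e-11 J

Δt_max = (1.055e-34 J·s) / (2 × 4.994e-11 J)
Δt_max = 1.056e-24 s = 1.056 ys

Virtual particles with higher borrowed energy exist for shorter times.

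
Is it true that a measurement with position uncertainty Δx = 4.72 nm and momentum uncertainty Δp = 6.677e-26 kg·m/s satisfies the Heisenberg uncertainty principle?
Yes, it satisfies the uncertainty principle.

Calculate the product ΔxΔp:
ΔxΔp = (4.720e-09 m) × (6.677e-26 kg·m/s)
ΔxΔp = 3.152e-34 J·s

Compare to the minimum allowed value ℏ/2:
ℏ/2 = 5.273e-35 J·s

Since ΔxΔp = 3.152e-34 J·s ≥ 5.273e-35 J·s = ℏ/2,
the measurement satisfies the uncertainty principle.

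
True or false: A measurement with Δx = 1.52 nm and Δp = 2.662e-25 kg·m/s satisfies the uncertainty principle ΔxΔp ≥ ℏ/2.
Yes, it satisfies the uncertainty principle.

Calculate the product ΔxΔp:
ΔxΔp = (1.520e-09 m) × (2.662e-25 kg·m/s)
ΔxΔp = 4.046e-34 J·s

Compare to the minimum allowed value ℏ/2:
ℏ/2 = 5.273e-35 J·s

Since ΔxΔp = 4.046e-34 J·s ≥ 5.273e-35 J·s = ℏ/2,
the measurement satisfies the uncertainty principle.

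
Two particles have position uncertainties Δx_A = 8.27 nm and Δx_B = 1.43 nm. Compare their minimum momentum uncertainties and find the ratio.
Particle B has the larger minimum momentum uncertainty, by a factor of 5.78.

For each particle, the minimum momentum uncertainty is Δp_min = ℏ/(2Δx):

Particle A: Δp_A = ℏ/(2×8.270e-09 m) = 6.376e-27 kg·m/s
Particle B: Δp_B = ℏ/(2×1.430e-09 m) = 3.687e-26 kg·m/s

Ratio: Δp_B/Δp_A = 5.78

Since Δp_min ∝ 1/Δx, the particle with smaller position uncertainty (B) has larger momentum uncertainty.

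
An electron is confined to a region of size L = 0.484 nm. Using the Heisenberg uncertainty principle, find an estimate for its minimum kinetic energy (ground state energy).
40.660 meV

Using the uncertainty principle to estimate ground state energy:

1. The position uncertainty is approximately the confinement size:
   Δx ≈ L = 4.840e-10 m

2. From ΔxΔp ≥ ℏ/2, the minimum momentum uncertainty is:
   Δp ≈ ℏ/(2L) = 1.089e-25 kg·m/s

3. The kinetic energy is approximately:
   KE ≈ (Δp)²/(2m) = (1.089e-25)²/(2 × 9.109e-31 kg)
   KE ≈ 6.515e-21 J = 40.660 meV

This is an order-of-magnitude estimate of the ground state energy.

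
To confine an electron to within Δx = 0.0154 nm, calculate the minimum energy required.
40.163 eV

Localizing a particle requires giving it sufficient momentum uncertainty:

1. From uncertainty principle: Δp ≥ ℏ/(2Δx)
   Δp_min = (1.055e-34 J·s) / (2 × 1.540e-11 m)
   Δp_min = 3.424e-24 kg·m/s

2. This momentum uncertainty corresponds to kinetic energy:
   KE ≈ (Δp)²/(2m) = (3.424e-24)²/(2 × 9.109e-31 kg)
   KE = 6.435e-18 J = 40.163 eV

Tighter localization requires more energy.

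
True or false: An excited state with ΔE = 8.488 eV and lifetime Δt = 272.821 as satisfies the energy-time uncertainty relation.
Yes, it satisfies the uncertainty relation.

Calculate the product ΔEΔt:
ΔE = 8.488 eV = 1.360e-18 J
ΔEΔt = (1.360e-18 J) × (2.728e-16 s)
ΔEΔt = 3.710e-34 J·s

Compare to the minimum allowed value ℏ/2:
ℏ/2 = 5.273e-35 J·s

Since ΔEΔt = 3.710e-34 J·s ≥ 5.273e-35 J·s = ℏ/2,
this satisfies the uncertainty relation.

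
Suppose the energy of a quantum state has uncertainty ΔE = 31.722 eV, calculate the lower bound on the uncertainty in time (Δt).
10.375 as

Using the energy-time uncertainty principle:
ΔEΔt ≥ ℏ/2

The minimum uncertainty in time is:
Δt_min = ℏ/(2ΔE)
Δt_min = (1.055e-34 J·s) / (2 × 5.082e-18 J)
Δt_min = 1.037e-17 s = 10.375 as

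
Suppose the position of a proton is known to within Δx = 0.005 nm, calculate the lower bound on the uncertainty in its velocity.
6.305 km/s

Using the Heisenberg uncertainty principle and Δp = mΔv:
ΔxΔp ≥ ℏ/2
Δx(mΔv) ≥ ℏ/2

The minimum uncertainty in velocity is:
Δv_min = ℏ/(2mΔx)
Δv_min = (1.055e-34 J·s) / (2 × 1.673e-27 kg × 5.000e-12 m)
Δv_min = 6.305e+03 m/s = 6.305 km/s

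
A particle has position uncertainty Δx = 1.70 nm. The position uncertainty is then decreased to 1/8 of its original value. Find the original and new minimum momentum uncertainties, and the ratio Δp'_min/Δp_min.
Original Δp_min = 3.102 × 10^-26 kg·m/s; new Δp'_min = 2.481 × 10^-25 kg·m/s; ratio Δp'_min/Δp_min = 8.

From the uncertainty principle ΔxΔp ≥ ℏ/2, the minimum momentum uncertainty is Δp_min = ℏ/(2Δx).

Original (Δx = 1.70 nm = 1.700e-09 m):
Δp_min = (1.055e-34 J·s)/(2 × 1.700e-09 m) = 3.102e-26 kg·m/s

When Δx → (1/8)Δx:
Δp'_min = ℏ/(2 × (1/8)Δx) = 8 × ℏ/(2Δx) = 8 × Δp_min
Δp'_min = 8 × 3.102e-26 kg·m/s = 2.481e-25 kg·m/s

Since Δp_min ∝ 1/Δx, when Δx is decreased to 1/8 of its original value, Δp_min increases to 8 times its original value.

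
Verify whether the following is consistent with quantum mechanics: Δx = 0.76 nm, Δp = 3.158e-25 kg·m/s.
Yes, it satisfies the uncertainty principle.

Calculate the product ΔxΔp:
ΔxΔp = (7.600e-10 m) × (3.158e-25 kg·m/s)
ΔxΔp = 2.400e-34 J·s

Compare to the minimum allowed value ℏ/2:
ℏ/2 = 5.273e-35 J·s

Since ΔxΔp = 2.400e-34 J·s ≥ 5.273e-35 J·s = ℏ/2,
the measurement satisfies the uncertainty principle.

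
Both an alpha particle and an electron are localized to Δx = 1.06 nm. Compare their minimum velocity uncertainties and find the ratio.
The electron has the larger minimum velocity uncertainty, by a ratio of 7294.3.

For both particles, Δp_min = ℏ/(2Δx) = 4.974e-26 kg·m/s (same for both).

The velocity uncertainty is Δv = Δp/m:
- alpha particle: Δv = 4.974e-26 / 6.645e-27 = 7.486e+00 m/s = 7.486 m/s
- electron: Δv = 4.974e-26 / 9.109e-31 = 5.461e+04 m/s = 54.607 km/s

Ratio: 5.461e+04 / 7.486e+00 = 7294.3

The lighter particle has larger velocity uncertainty because Δv ∝ 1/m.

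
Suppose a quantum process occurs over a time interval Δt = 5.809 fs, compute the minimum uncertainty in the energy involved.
56.654 meV

Using the energy-time uncertainty principle:
ΔEΔt ≥ ℏ/2

The minimum uncertainty in energy is:
ΔE_min = ℏ/(2Δt)
ΔE_min = (1.055e-34 J·s) / (2 × 5.809e-15 s)
ΔE_min = 9.077e-21 J = 56.654 meV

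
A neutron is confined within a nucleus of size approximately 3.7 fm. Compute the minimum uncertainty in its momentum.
1.425 × 10^-20 kg·m/s

Using the Heisenberg uncertainty principle:
ΔxΔp ≥ ℏ/2

With Δx ≈ L = 3.700e-15 m (the confinement size):
Δp_min = ℏ/(2Δx)
Δp_min = (1.055e-34 J·s) / (2 × 3.700e-15 m)
Δp_min = 1.425e-20 kg·m/s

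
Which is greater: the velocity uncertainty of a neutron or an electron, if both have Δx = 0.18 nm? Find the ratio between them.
The electron has the larger minimum velocity uncertainty, by a ratio of 1838.7.

For both particles, Δp_min = ℏ/(2Δx) = 2.929e-25 kg·m/s (same for both).

The velocity uncertainty is Δv = Δp/m:
- neutron: Δv = 2.929e-25 / 1.675e-27 = 1.749e+02 m/s = 174.895 m/s
- electron: Δv = 2.929e-25 / 9.109e-31 = 3.216e+05 m/s = 321.577 km/s

Ratio: 3.216e+05 / 1.749e+02 = 1838.7

The lighter particle has larger velocity uncertainty because Δv ∝ 1/m.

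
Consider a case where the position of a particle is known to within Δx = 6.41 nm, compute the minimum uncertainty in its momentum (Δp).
8.226 × 10^-27 kg·m/s

Using the Heisenberg uncertainty principle:
ΔxΔp ≥ ℏ/2

The minimum uncertainty in momentum is:
Δp_min = ℏ/(2Δx)
Δp_min = (1.055e-34 J·s) / (2 × 6.410e-09 m)
Δp_min = 8.226e-27 kg·m/s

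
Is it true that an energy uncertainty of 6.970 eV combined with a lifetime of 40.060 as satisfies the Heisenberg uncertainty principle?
No, it violates the uncertainty relation.

Calculate the product ΔEΔt:
ΔE = 6.970 eV = 1.117e-18 J
ΔEΔt = (1.117e-18 J) × (4.006e-17 s)
ΔEΔt = 4.474e-35 J·s

Compare to the minimum allowed value ℏ/2:
ℏ/2 = 5.273e-35 J·s

Since ΔEΔt = 4.474e-35 J·s < 5.273e-35 J·s = ℏ/2,
this violates the uncertainty relation.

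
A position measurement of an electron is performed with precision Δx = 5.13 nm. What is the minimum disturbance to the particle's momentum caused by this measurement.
1.028 × 10^-26 kg·m/s

The uncertainty principle implies that measuring position disturbs momentum:
ΔxΔp ≥ ℏ/2

When we measure position with precision Δx, we necessarily introduce a momentum uncertainty:
Δp ≥ ℏ/(2Δx)
Δp_min = (1.055e-34 J·s) / (2 × 5.130e-09 m)
Δp_min = 1.028e-26 kg·m/s

The more precisely we measure position, the greater the momentum disturbance.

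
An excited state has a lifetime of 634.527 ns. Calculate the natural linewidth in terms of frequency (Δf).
125.412 kHz

Using the energy-time uncertainty principle and E = hf:
ΔEΔt ≥ ℏ/2
hΔf·Δt ≥ ℏ/2

The minimum frequency uncertainty is:
Δf = ℏ/(2hτ) = 1/(4πτ)
Δf = 1/(4π × 6.345e-07 s)
Δf = 1.254e+05 Hz = 125.412 kHz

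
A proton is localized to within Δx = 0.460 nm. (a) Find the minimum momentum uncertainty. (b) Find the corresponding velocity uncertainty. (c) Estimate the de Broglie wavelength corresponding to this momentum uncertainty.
(a) Δp_min = 1.146 × 10^-25 kg·m/s
(b) Δv_min = 68.532 m/s
(c) λ_dB = 5.781 nm

Step-by-step:

(a) From the uncertainty principle:
Δp_min = ℏ/(2Δx) = (1.055e-34 J·s)/(2 × 4.600e-10 m) = 1.146e-25 kg·m/s

(b) The velocity uncertainty:
Δv = Δp/m = (1.146e-25 kg·m/s)/(1.673e-27 kg) = 6.853e+01 m/s = 68.532 m/s

(c) The de Broglie wavelength for this momentum:
λ = h/p = (6.626e-34 J·s)/(1.146e-25 kg·m/s) = 5.781e-09 m = 5.781 nm

Note: The de Broglie wavelength is comparable to the localization size, as expected from wave-particle duality.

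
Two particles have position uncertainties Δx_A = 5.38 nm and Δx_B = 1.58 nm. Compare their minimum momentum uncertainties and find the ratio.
Particle B has the larger minimum momentum uncertainty, by a factor of 3.41.

For each particle, the minimum momentum uncertainty is Δp_min = ℏ/(2Δx):

Particle A: Δp_A = ℏ/(2×5.380e-09 m) = 9.801e-27 kg·m/s
Particle B: Δp_B = ℏ/(2×1.580e-09 m) = 3.337e-26 kg·m/s

Ratio: Δp_B/Δp_A = 3.41

Since Δp_min ∝ 1/Δx, the particle with smaller position uncertainty (B) has larger momentum uncertainty.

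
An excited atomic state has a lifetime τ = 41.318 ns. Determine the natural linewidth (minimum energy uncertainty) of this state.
7.965 neV

Using the energy-time uncertainty principle:
ΔEΔt ≥ ℏ/2

The lifetime τ represents the time uncertainty Δt.
The natural linewidth (minimum energy uncertainty) is:

ΔE = ℏ/(2τ)
ΔE = (1.055e-34 J·s) / (2 × 4.132e-08 s)
ΔE = 1.276e-27 J = 7.965 neV

This natural linewidth limits the precision of spectroscopic measurements.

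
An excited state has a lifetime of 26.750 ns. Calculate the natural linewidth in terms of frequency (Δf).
2.975 MHz

Using the energy-time uncertainty principle and E = hf:
ΔEΔt ≥ ℏ/2
hΔf·Δt ≥ ℏ/2

The minimum frequency uncertainty is:
Δf = ℏ/(2hτ) = 1/(4πτ)
Δf = 1/(4π × 2.675e-08 s)
Δf = 2.975e+06 Hz = 2.975 MHz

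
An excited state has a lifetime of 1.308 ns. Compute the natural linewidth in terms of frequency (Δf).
60.839 MHz

Using the energy-time uncertainty principle and E = hf:
ΔEΔt ≥ ℏ/2
hΔf·Δt ≥ ℏ/2

The minimum frequency uncertainty is:
Δf = ℏ/(2hτ) = 1/(4πτ)
Δf = 1/(4π × 1.308e-09 s)
Δf = 6.084e+07 Hz = 60.839 MHz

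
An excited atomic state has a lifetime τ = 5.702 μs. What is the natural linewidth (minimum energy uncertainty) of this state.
57.718 peV

Using the energy-time uncertainty principle:
ΔEΔt ≥ ℏ/2

The lifetime τ represents the time uncertainty Δt.
The natural linewidth (minimum energy uncertainty) is:

ΔE = ℏ/(2τ)
ΔE = (1.055e-34 J·s) / (2 × 5.702e-06 s)
ΔE = 9.247e-30 J = 57.718 peV

This natural linewidth limits the precision of spectroscopic measurements.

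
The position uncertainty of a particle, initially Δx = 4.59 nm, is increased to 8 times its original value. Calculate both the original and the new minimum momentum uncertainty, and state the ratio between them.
Original Δp_min = 1.149 × 10^-26 kg·m/s; new Δp'_min = 1.436 × 10^-27 kg·m/s; ratio Δp'_min/Δp_min = 1/8.

From the uncertainty principle ΔxΔp ≥ ℏ/2, the minimum momentum uncertainty is Δp_min = ℏ/(2Δx).

Original (Δx = 4.59 nm = 4.590e-09 m):
Δp_min = (1.055e-34 J·s)/(2 × 4.590e-09 m) = 1.149e-26 kg·m/s

When Δx → 8Δx:
Δp'_min = ℏ/(2 × 8Δx) = (1/8) × ℏ/(2Δx) = (1/8) × Δp_min
Δp'_min = 1/8 × 1.149e-26 kg·m/s = 1.436e-27 kg·m/s

Since Δp_min ∝ 1/Δx, when Δx is increased to 8 times its original value, Δp_min decreases to 1/8 of its original value.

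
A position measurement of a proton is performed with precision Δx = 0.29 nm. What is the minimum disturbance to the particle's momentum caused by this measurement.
1.818 × 10^-25 kg·m/s

The uncertainty principle implies that measuring position disturbs momentum:
ΔxΔp ≥ ℏ/2

When we measure position with precision Δx, we necessarily introduce a momentum uncertainty:
Δp ≥ ℏ/(2Δx)
Δp_min = (1.055e-34 J·s) / (2 × 2.900e-10 m)
Δp_min = 1.818e-25 kg·m/s

The more precisely we measure position, the greater the momentum disturbance.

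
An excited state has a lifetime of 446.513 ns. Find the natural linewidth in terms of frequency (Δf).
178.220 kHz

Using the energy-time uncertainty principle and E = hf:
ΔEΔt ≥ ℏ/2
hΔf·Δt ≥ ℏ/2

The minimum frequency uncertainty is:
Δf = ℏ/(2hτ) = 1/(4πτ)
Δf = 1/(4π × 4.465e-07 s)
Δf = 1.782e+05 Hz = 178.220 kHz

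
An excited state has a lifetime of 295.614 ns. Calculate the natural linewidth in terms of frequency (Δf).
269.194 kHz

Using the energy-time uncertainty principle and E = hf:
ΔEΔt ≥ ℏ/2
hΔf·Δt ≥ ℏ/2

The minimum frequency uncertainty is:
Δf = ℏ/(2hτ) = 1/(4πτ)
Δf = 1/(4π × 2.956e-07 s)
Δf = 2.692e+05 Hz = 269.194 kHz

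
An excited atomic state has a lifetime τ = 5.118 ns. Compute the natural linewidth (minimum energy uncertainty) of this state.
64.304 neV

Using the energy-time uncertainty principle:
ΔEΔt ≥ ℏ/2

The lifetime τ represents the time uncertainty Δt.
The natural linewidth (minimum energy uncertainty) is:

ΔE = ℏ/(2τ)
ΔE = (1.055e-34 J·s) / (2 × 5.118e-09 s)
ΔE = 1.030e-26 J = 64.304 neV

This natural linewidth limits the precision of spectroscopic measurements.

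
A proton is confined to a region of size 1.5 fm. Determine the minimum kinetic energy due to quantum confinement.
2.306 MeV

Using the uncertainty principle:

1. Position uncertainty: Δx ≈ 1.500e-15 m
2. Minimum momentum uncertainty: Δp = ℏ/(2Δx) = 3.515e-20 kg·m/s
3. Minimum kinetic energy:
   KE = (Δp)²/(2m) = (3.515e-20)²/(2 × 1.673e-27 kg)
   KE = 3.694e-13 J = 2.306 MeV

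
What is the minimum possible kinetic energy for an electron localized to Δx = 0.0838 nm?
1.356 eV

Localizing a particle requires giving it sufficient momentum uncertainty:

1. From uncertainty principle: Δp ≥ ℏ/(2Δx)
   Δp_min = (1.055e-34 J·s) / (2 × 8.380e-11 m)
   Δp_min = 6.292e-25 kg·m/s

2. This momentum uncertainty corresponds to kinetic energy:
   KE ≈ (Δp)²/(2m) = (6.292e-25)²/(2 × 9.109e-31 kg)
   KE = 2.173e-19 J = 1.356 eV

Tighter localization requires more energy.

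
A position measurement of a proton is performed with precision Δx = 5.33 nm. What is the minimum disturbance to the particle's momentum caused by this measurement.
9.893 × 10^-27 kg·m/s

The uncertainty principle implies that measuring position disturbs momentum:
ΔxΔp ≥ ℏ/2

When we measure position with precision Δx, we necessarily introduce a momentum uncertainty:
Δp ≥ ℏ/(2Δx)
Δp_min = (1.055e-34 J·s) / (2 × 5.330e-09 m)
Δp_min = 9.893e-27 kg·m/s

The more precisely we measure position, the greater the momentum disturbance.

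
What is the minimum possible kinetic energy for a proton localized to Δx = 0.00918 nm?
61.556 meV

Localizing a particle requires giving it sufficient momentum uncertainty:

1. From uncertainty principle: Δp ≥ ℏ/(2Δx)
   Δp_min = (1.055e-34 J·s) / (2 × 9.180e-12 m)
   Δp_min = 5.744e-24 kg·m/s

2. This momentum uncertainty corresponds to kinetic energy:
   KE ≈ (Δp)²/(2m) = (5.744e-24)²/(2 × 1.673e-27 kg)
   KE = 9.862e-21 J = 61.556 meV

Tighter localization requires more energy.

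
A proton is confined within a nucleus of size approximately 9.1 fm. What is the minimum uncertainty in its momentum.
5.794 × 10^-21 kg·m/s

Using the Heisenberg uncertainty principle:
ΔxΔp ≥ ℏ/2

With Δx ≈ L = 9.100e-15 m (the confinement size):
Δp_min = ℏ/(2Δx)
Δp_min = (1.055e-34 J·s) / (2 × 9.100e-15 m)
Δp_min = 5.794e-21 kg·m/s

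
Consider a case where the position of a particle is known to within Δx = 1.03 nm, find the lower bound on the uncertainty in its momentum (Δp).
5.119 × 10^-26 kg·m/s

Using the Heisenberg uncertainty principle:
ΔxΔp ≥ ℏ/2

The minimum uncertainty in momentum is:
Δp_min = ℏ/(2Δx)
Δp_min = (1.055e-34 J·s) / (2 × 1.030e-09 m)
Δp_min = 5.119e-26 kg·m/s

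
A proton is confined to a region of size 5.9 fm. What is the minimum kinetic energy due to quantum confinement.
149.022 keV

Using the uncertainty principle:

1. Position uncertainty: Δx ≈ 5.900e-15 m
2. Minimum momentum uncertainty: Δp = ℏ/(2Δx) = 8.937e-21 kg·m/s
3. Minimum kinetic energy:
   KE = (Δp)²/(2m) = (8.937e-21)²/(2 × 1.673e-27 kg)
   KE = 2.388e-14 J = 149.022 keV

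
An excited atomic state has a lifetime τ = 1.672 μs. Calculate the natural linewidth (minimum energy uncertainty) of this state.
196.834 peV

Using the energy-time uncertainty principle:
ΔEΔt ≥ ℏ/2

The lifetime τ represents the time uncertainty Δt.
The natural linewidth (minimum energy uncertainty) is:

ΔE = ℏ/(2τ)
ΔE = (1.055e-34 J·s) / (2 × 1.672e-06 s)
ΔE = 3.154e-29 J = 196.834 peV

This natural linewidth limits the precision of spectroscopic measurements.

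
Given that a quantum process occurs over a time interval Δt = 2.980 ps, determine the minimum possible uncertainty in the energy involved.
110.438 μeV

Using the energy-time uncertainty principle:
ΔEΔt ≥ ℏ/2

The minimum uncertainty in energy is:
ΔE_min = ℏ/(2Δt)
ΔE_min = (1.055e-34 J·s) / (2 × 2.980e-12 s)
ΔE_min = 1.769e-23 J = 110.438 μeV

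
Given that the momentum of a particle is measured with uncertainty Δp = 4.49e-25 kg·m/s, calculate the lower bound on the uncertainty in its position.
117.436 pm

Using the Heisenberg uncertainty principle:
ΔxΔp ≥ ℏ/2

The minimum uncertainty in position is:
Δx_min = ℏ/(2Δp)
Δx_min = (1.055e-34 J·s) / (2 × 4.490e-25 kg·m/s)
Δx_min = 1.174e-10 m = 117.436 pm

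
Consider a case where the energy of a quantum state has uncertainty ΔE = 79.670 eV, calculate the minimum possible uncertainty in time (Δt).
4.131 as

Using the energy-time uncertainty principle:
ΔEΔt ≥ ℏ/2

The minimum uncertainty in time is:
Δt_min = ℏ/(2ΔE)
Δt_min = (1.055e-34 J·s) / (2 × 1.276e-17 J)
Δt_min = 4.131e-18 s = 4.131 as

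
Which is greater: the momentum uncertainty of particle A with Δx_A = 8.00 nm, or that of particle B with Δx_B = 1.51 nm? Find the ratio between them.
Particle B has the larger minimum momentum uncertainty, by a factor of 5.30.

For each particle, the minimum momentum uncertainty is Δp_min = ℏ/(2Δx):

Particle A: Δp_A = ℏ/(2×8.000e-09 m) = 6.591e-27 kg·m/s
Particle B: Δp_B = ℏ/(2×1.510e-09 m) = 3.492e-26 kg·m/s

Ratio: Δp_B/Δp_A = 5.30

Since Δp_min ∝ 1/Δx, the particle with smaller position uncertainty (B) has larger momentum uncertainty.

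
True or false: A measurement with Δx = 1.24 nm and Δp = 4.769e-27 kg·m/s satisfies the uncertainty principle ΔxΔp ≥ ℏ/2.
No, it violates the uncertainty principle (impossible measurement).

Calculate the product ΔxΔp:
ΔxΔp = (1.240e-09 m) × (4.769e-27 kg·m/s)
ΔxΔp = 5.914e-36 J·s

Compare to the minimum allowed value ℏ/2:
ℏ/2 = 5.273e-35 J·s

Since ΔxΔp = 5.914e-36 J·s < 5.273e-35 J·s = ℏ/2,
the measurement violates the uncertainty principle.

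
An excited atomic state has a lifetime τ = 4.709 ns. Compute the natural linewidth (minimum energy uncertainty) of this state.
69.889 neV

Using the energy-time uncertainty principle:
ΔEΔt ≥ ℏ/2

The lifetime τ represents the time uncertainty Δt.
The natural linewidth (minimum energy uncertainty) is:

ΔE = ℏ/(2τ)
ΔE = (1.055e-34 J·s) / (2 × 4.709e-09 s)
ΔE = 1.120e-26 J = 69.889 neV

This natural linewidth limits the precision of spectroscopic measurements.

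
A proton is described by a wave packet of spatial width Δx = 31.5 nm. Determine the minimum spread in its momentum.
1.674 × 10^-27 kg·m/s

For a wave packet, the spatial width Δx and momentum spread Δp are related by the uncertainty principle:
ΔxΔp ≥ ℏ/2

The minimum momentum spread is:
Δp_min = ℏ/(2Δx)
Δp_min = (1.055e-34 J·s) / (2 × 3.150e-08 m)
Δp_min = 1.674e-27 kg·m/s

A wave packet cannot have both a well-defined position and well-defined momentum.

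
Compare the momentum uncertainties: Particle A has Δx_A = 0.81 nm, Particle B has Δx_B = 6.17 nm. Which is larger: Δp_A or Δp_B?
Particle A has the larger minimum momentum uncertainty, by a factor of 7.62.

For each particle, the minimum momentum uncertainty is Δp_min = ℏ/(2Δx):

Particle A: Δp_A = ℏ/(2×8.100e-10 m) = 6.510e-26 kg·m/s
Particle B: Δp_B = ℏ/(2×6.170e-09 m) = 8.546e-27 kg·m/s

Ratio: Δp_A/Δp_B = 7.62

Since Δp_min ∝ 1/Δx, the particle with smaller position uncertainty (A) has larger momentum uncertainty.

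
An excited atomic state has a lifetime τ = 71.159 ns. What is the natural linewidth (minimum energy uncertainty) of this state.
4.625 neV

Using the energy-time uncertainty principle:
ΔEΔt ≥ ℏ/2

The lifetime τ represents the time uncertainty Δt.
The natural linewidth (minimum energy uncertainty) is:

ΔE = ℏ/(2τ)
ΔE = (1.055e-34 J·s) / (2 × 7.116e-08 s)
ΔE = 7.410e-28 J = 4.625 neV

This natural linewidth limits the precision of spectroscopic measurements.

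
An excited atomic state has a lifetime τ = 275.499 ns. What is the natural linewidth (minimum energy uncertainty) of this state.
1.195 neV

Using the energy-time uncertainty principle:
ΔEΔt ≥ ℏ/2

The lifetime τ represents the time uncertainty Δt.
The natural linewidth (minimum energy uncertainty) is:

ΔE = ℏ/(2τ)
ΔE = (1.055e-34 J·s) / (2 × 2.755e-07 s)
ΔE = 1.914e-28 J = 1.195 neV

This natural linewidth limits the precision of spectroscopic measurements.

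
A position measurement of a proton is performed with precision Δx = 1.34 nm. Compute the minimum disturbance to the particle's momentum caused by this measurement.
3.935 × 10^-26 kg·m/s

The uncertainty principle implies that measuring position disturbs momentum:
ΔxΔp ≥ ℏ/2

When we measure position with precision Δx, we necessarily introduce a momentum uncertainty:
Δp ≥ ℏ/(2Δx)
Δp_min = (1.055e-34 J·s) / (2 × 1.340e-09 m)
Δp_min = 3.935e-26 kg·m/s

The more precisely we measure position, the greater the momentum disturbance.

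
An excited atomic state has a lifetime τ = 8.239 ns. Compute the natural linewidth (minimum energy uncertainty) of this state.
39.945 neV

Using the energy-time uncertainty principle:
ΔEΔt ≥ ℏ/2

The lifetime τ represents the time uncertainty Δt.
The natural linewidth (minimum energy uncertainty) is:

ΔE = ℏ/(2τ)
ΔE = (1.055e-34 J·s) / (2 × 8.239e-09 s)
ΔE = 6.400e-27 J = 39.945 neV

This natural linewidth limits the precision of spectroscopic measurements.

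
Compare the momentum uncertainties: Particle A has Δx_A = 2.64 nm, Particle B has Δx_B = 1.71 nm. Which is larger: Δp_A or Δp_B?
Particle B has the larger minimum momentum uncertainty, by a factor of 1.54.

For each particle, the minimum momentum uncertainty is Δp_min = ℏ/(2Δx):

Particle A: Δp_A = ℏ/(2×2.640e-09 m) = 1.997e-26 kg·m/s
Particle B: Δp_B = ℏ/(2×1.710e-09 m) = 3.084e-26 kg·m/s

Ratio: Δp_B/Δp_A = 1.54

Since Δp_min ∝ 1/Δx, the particle with smaller position uncertainty (B) has larger momentum uncertainty.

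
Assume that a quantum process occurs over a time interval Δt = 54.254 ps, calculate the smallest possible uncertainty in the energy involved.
6.066 μeV

Using the energy-time uncertainty principle:
ΔEΔt ≥ ℏ/2

The minimum uncertainty in energy is:
ΔE_min = ℏ/(2Δt)
ΔE_min = (1.055e-34 J·s) / (2 × 5.425e-11 s)
ΔE_min = 9.719e-25 J = 6.066 μeV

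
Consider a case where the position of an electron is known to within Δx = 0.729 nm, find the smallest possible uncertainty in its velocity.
79.402 km/s

Using the Heisenberg uncertainty principle and Δp = mΔv:
ΔxΔp ≥ ℏ/2
Δx(mΔv) ≥ ℏ/2

The minimum uncertainty in velocity is:
Δv_min = ℏ/(2mΔx)
Δv_min = (1.055e-34 J·s) / (2 × 9.109e-31 kg × 7.290e-10 m)
Δv_min = 7.940e+04 m/s = 79.402 km/s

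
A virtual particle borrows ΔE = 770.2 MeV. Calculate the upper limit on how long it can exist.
4.273 × 10^-25 s

Using the energy-time uncertainty principle:
ΔEΔt ≥ ℏ/2

For a virtual particle borrowing energy ΔE, the maximum lifetime is:
Δt_max = ℏ/(2ΔE)

Converting energy:
ΔE = 770.2 MeV = 1.234e-10 J

Δt_max = (1.055e-34 J·s) / (2 × 1.234e-10 J)
Δt_max = 4.273e-25 s = 4.273 × 10^-25 s

Virtual particles with higher borrowed energy exist for shorter times.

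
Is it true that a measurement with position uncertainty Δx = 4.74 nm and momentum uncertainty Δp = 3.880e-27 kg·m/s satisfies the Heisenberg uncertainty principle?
No, it violates the uncertainty principle (impossible measurement).

Calculate the product ΔxΔp:
ΔxΔp = (4.740e-09 m) × (3.880e-27 kg·m/s)
ΔxΔp = 1.839e-35 J·s

Compare to the minimum allowed value ℏ/2:
ℏ/2 = 5.273e-35 J·s

Since ΔxΔp = 1.839e-35 J·s < 5.273e-35 J·s = ℏ/2,
the measurement violates the uncertainty principle.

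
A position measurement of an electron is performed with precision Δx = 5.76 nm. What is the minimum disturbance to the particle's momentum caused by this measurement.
9.154 × 10^-27 kg·m/s

The uncertainty principle implies that measuring position disturbs momentum:
ΔxΔp ≥ ℏ/2

When we measure position with precision Δx, we necessarily introduce a momentum uncertainty:
Δp ≥ ℏ/(2Δx)
Δp_min = (1.055e-34 J·s) / (2 × 5.760e-09 m)
Δp_min = 9.154e-27 kg·m/s

The more precisely we measure position, the greater the momentum disturbance.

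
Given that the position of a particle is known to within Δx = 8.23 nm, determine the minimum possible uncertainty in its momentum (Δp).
6.407 × 10^-27 kg·m/s

Using the Heisenberg uncertainty principle:
ΔxΔp ≥ ℏ/2

The minimum uncertainty in momentum is:
Δp_min = ℏ/(2Δx)
Δp_min = (1.055e-34 J·s) / (2 × 8.230e-09 m)
Δp_min = 6.407e-27 kg·m/s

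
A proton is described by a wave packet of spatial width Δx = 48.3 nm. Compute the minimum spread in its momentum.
1.092 × 10^-27 kg·m/s

For a wave packet, the spatial width Δx and momentum spread Δp are related by the uncertainty principle:
ΔxΔp ≥ ℏ/2

The minimum momentum spread is:
Δp_min = ℏ/(2Δx)
Δp_min = (1.055e-34 J·s) / (2 × 4.830e-08 m)
Δp_min = 1.092e-27 kg·m/s

A wave packet cannot have both a well-defined position and well-defined momentum.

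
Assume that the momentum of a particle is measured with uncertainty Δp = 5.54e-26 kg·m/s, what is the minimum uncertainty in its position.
951.780 pm

Using the Heisenberg uncertainty principle:
ΔxΔp ≥ ℏ/2

The minimum uncertainty in position is:
Δx_min = ℏ/(2Δp)
Δx_min = (1.055e-34 J·s) / (2 × 5.540e-26 kg·m/s)
Δx_min = 9.518e-10 m = 951.780 pm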